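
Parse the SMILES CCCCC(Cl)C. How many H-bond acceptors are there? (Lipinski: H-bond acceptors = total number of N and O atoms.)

N atoms: 0; O atoms: 0.
Lipinski HBA = 0 + 0 = 0.

0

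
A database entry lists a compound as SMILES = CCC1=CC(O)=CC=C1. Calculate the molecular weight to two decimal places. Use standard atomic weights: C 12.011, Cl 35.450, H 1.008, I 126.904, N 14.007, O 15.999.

122.17 g/mol

First, the molecular formula is C8H10O (counting implicit H from valence).
  C: 8 × 12.011 = 96.088
  H: 10 × 1.008 = 10.080
  O: 1 × 15.999 = 15.999
Sum: 8×12.011 + 10×1.008 + 1×15.999 = 122.167 → 122.17 g/mol.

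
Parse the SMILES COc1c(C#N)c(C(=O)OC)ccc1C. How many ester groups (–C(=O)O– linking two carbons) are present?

1

The ester motif appears at heavy-atom position 8 in the SMILES.
Other groups present: 1 ether, 1 nitrile.
Ester count: 1.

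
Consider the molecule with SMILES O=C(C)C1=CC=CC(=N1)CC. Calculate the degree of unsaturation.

5

Degree of unsaturation = (number of rings) + (number of π bonds).
Ring closures in the SMILES: 1.
π bonds: 4 double bonds (each 1 DoU) → 4 DoU from unsaturation.
Total DoU = 1 + 4 = 5.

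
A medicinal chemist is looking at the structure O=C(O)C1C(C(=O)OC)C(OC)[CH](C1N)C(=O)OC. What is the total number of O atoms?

7

Scan the SMILES for O atoms (remember two-letter symbols like Cl and Br are single atoms).
Oxygen count: 7.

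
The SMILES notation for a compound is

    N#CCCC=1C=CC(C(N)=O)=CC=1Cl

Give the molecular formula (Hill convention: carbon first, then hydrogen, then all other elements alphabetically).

Walk through each heavy atom and fill implicit hydrogens from standard valence (C 4, N 3, O 2, S 2, halogen 1):
  atom 1: N, bond orders sum to 3 (valence 3) → 0 H
  atom 2: C, bond orders sum to 4 (valence 4) → 0 H
  atom 3: C, bond orders sum to 2 (valence 4) → 2 H
  atom 4: C, bond orders sum to 2 (valence 4) → 2 H
  atom 5: C, bond orders sum to 4 (valence 4) → 0 H
  atom 6: C, bond orders sum to 3 (valence 4) → 1 H
  atom 7: C, bond orders sum to 3 (valence 4) → 1 H
  atom 8: C, bond orders sum to 4 (valence 4) → 0 H
  atom 9: C, bond orders sum to 4 (valence 4) → 0 H
  atom 10: N, bond orders sum to 1 (valence 3) → 2 H
  atom 11: O, bond orders sum to 2 (valence 2) → 0 H
  atom 12: C, bond orders sum to 3 (valence 4) → 1 H
  atom 13: C, bond orders sum to 4 (valence 4) → 0 H
  atom 14: Cl (halogen, monovalent) → 0 H
Totals → C:10, H:9, Cl:1, N:2, O:1.
In Hill order: C10H9ClN2O.

C10H9ClN2O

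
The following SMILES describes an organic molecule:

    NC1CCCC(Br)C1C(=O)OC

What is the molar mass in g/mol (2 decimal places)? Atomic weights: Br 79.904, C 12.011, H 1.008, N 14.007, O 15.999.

236.11 g/mol

First, the molecular formula is C8H14BrNO2 (counting implicit H from valence).
  Br: 1 × 79.904 = 79.904
  C: 8 × 12.011 = 96.088
  H: 14 × 1.008 = 14.112
  N: 1 × 14.007 = 14.007
  O: 2 × 15.999 = 31.998
Sum: 1×79.904 + 8×12.011 + 14×1.008 + 1×14.007 + 2×15.999 = 236.109 → 236.11 g/mol.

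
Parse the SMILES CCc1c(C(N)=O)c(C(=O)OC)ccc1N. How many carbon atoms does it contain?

11

Count every carbon token in the SMILES (each C, including those in ring-closure positions and inside branches).
Carbon count: 11.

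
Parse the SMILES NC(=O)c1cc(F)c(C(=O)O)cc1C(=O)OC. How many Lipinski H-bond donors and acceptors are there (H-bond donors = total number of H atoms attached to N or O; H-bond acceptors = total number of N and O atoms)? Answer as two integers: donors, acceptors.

Donors: find every N or O and count the H atoms it carries.
  atom 1 (N): bond orders sum to 1 → 2 H
  atom 3 (O): bond orders sum to 2 → 0 H
  atom 10 (O): bond orders sum to 2 → 0 H
  atom 11 (O): bond orders sum to 1 → 1 H
  atom 15 (O): bond orders sum to 2 → 0 H
  atom 16 (O): bond orders sum to 2 → 0 H
Lipinski HBD = 3.
Acceptors: N atoms = 1, O atoms = 5 → HBA = 6.

3, 6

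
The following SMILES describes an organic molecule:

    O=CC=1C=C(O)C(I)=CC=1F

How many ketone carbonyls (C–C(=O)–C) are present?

Scan the SMILES for the ketone motif — none present.
Groups that are present: 1 aldehyde, 1 hydroxyl.

0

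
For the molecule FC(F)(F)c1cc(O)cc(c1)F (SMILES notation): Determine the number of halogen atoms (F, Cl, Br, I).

4

Halogen atoms appear at heavy-atom positions 1, 3, 4, 12 (4×F).
Other groups present: 1 hydroxyl.
Halogen count: 4.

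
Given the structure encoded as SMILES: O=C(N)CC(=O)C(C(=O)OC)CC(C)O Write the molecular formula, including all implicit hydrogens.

Walk through each heavy atom and fill implicit hydrogens from standard valence (C 4, N 3, O 2, S 2, halogen 1):
  atom 1: O, bond orders sum to 2 (valence 2) → 0 H
  atom 2: C, bond orders sum to 4 (valence 4) → 0 H
  atom 3: N, bond orders sum to 1 (valence 3) → 2 H
  atom 4: C, bond orders sum to 2 (valence 4) → 2 H
  atom 5: C, bond orders sum to 4 (valence 4) → 0 H
  atom 6: O, bond orders sum to 2 (valence 2) → 0 H
  atom 7: C, bond orders sum to 3 (valence 4) → 1 H
  atom 8: C, bond orders sum to 4 (valence 4) → 0 H
  atom 9: O, bond orders sum to 2 (valence 2) → 0 H
  atom 10: O, bond orders sum to 2 (valence 2) → 0 H
  atom 11: C, bond orders sum to 1 (valence 4) → 3 H
  atom 12: C, bond orders sum to 2 (valence 4) → 2 H
  atom 13: C, bond orders sum to 3 (valence 4) → 1 H
  atom 14: C, bond orders sum to 1 (valence 4) → 3 H
  atom 15: O, bond orders sum to 1 (valence 2) → 1 H
Totals → C:9, H:15, N:1, O:5.
In Hill order: C9H15NO5.

C9H15NO5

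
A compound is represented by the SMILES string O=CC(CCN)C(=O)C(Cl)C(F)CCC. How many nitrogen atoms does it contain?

Scan the SMILES for N atoms (remember two-letter symbols like Cl and Br are single atoms).
Nitrogen count: 1.

1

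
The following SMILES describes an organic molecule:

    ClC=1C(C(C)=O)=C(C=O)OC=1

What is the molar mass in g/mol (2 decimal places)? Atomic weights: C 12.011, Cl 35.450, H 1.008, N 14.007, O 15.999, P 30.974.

172.56 g/mol

First, the molecular formula is C7H5ClO3 (counting implicit H from valence).
  C: 7 × 12.011 = 84.077
  Cl: 1 × 35.450 = 35.450
  H: 5 × 1.008 = 5.040
  O: 3 × 15.999 = 47.997
Sum: 7×12.011 + 1×35.450 + 5×1.008 + 3×15.999 = 172.564 → 172.56 g/mol.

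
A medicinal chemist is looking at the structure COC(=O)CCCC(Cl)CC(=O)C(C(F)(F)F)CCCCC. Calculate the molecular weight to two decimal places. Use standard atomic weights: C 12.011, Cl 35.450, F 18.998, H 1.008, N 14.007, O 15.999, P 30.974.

344.80 g/mol

First, the molecular formula is C15H24ClF3O3 (counting implicit H from valence).
  C: 15 × 12.011 = 180.165
  Cl: 1 × 35.450 = 35.450
  F: 3 × 18.998 = 56.994
  H: 24 × 1.008 = 24.192
  O: 3 × 15.999 = 47.997
Sum: 15×12.011 + 1×35.450 + 3×18.998 + 24×1.008 + 3×15.999 = 344.798 → 344.80 g/mol.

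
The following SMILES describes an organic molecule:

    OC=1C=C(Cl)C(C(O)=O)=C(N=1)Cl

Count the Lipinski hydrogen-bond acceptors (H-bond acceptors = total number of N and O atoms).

4

N atoms: 1; O atoms: 3.
Lipinski HBA = 1 + 3 = 4.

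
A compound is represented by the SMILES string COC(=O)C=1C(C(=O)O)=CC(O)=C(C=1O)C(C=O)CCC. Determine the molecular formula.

Walk through each heavy atom and fill implicit hydrogens from standard valence (C 4, N 3, O 2, S 2, halogen 1):
  atom 1: C, bond orders sum to 1 (valence 4) → 3 H
  atom 2: O, bond orders sum to 2 (valence 2) → 0 H
  atom 3: C, bond orders sum to 4 (valence 4) → 0 H
  atom 4: O, bond orders sum to 2 (valence 2) → 0 H
  atom 5: C, bond orders sum to 4 (valence 4) → 0 H
  atom 6: C, bond orders sum to 4 (valence 4) → 0 H
  atom 7: C, bond orders sum to 4 (valence 4) → 0 H
  atom 8: O, bond orders sum to 2 (valence 2) → 0 H
  atom 9: O, bond orders sum to 1 (valence 2) → 1 H
  atom 10: C, bond orders sum to 3 (valence 4) → 1 H
  atom 11: C, bond orders sum to 4 (valence 4) → 0 H
  atom 12: O, bond orders sum to 1 (valence 2) → 1 H
  atom 13: C, bond orders sum to 4 (valence 4) → 0 H
  atom 14: C, bond orders sum to 4 (valence 4) → 0 H
  atom 15: O, bond orders sum to 1 (valence 2) → 1 H
  atom 16: C, bond orders sum to 3 (valence 4) → 1 H
  atom 17: C, bond orders sum to 3 (valence 4) → 1 H
  atom 18: O, bond orders sum to 2 (valence 2) → 0 H
  atom 19: C, bond orders sum to 2 (valence 4) → 2 H
  atom 20: C, bond orders sum to 2 (valence 4) → 2 H
  atom 21: C, bond orders sum to 1 (valence 4) → 3 H
Totals → C:14, H:16, O:7.

C14H16O7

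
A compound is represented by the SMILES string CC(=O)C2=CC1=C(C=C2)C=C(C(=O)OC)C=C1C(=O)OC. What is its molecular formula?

C16H14O5

Walk through each heavy atom and fill implicit hydrogens from standard valence (C 4, N 3, O 2, S 2, halogen 1):
  atom 1: C, bond orders sum to 1 (valence 4) → 3 H
  atom 2: C, bond orders sum to 4 (valence 4) → 0 H
  atom 3: O, bond orders sum to 2 (valence 2) → 0 H
  atom 4: C, bond orders sum to 4 (valence 4) → 0 H
  atom 5: C, bond orders sum to 3 (valence 4) → 1 H
  atom 6: C, bond orders sum to 4 (valence 4) → 0 H
  atom 7: C, bond orders sum to 4 (valence 4) → 0 H
  atom 8: C, bond orders sum to 3 (valence 4) → 1 H
  atom 9: C, bond orders sum to 3 (valence 4) → 1 H
  atom 10: C, bond orders sum to 3 (valence 4) → 1 H
  atom 11: C, bond orders sum to 4 (valence 4) → 0 H
  atom 12: C, bond orders sum to 4 (valence 4) → 0 H
  atom 13: O, bond orders sum to 2 (valence 2) → 0 H
  atom 14: O, bond orders sum to 2 (valence 2) → 0 H
  atom 15: C, bond orders sum to 1 (valence 4) → 3 H
  atom 16: C, bond orders sum to 3 (valence 4) → 1 H
  atom 17: C, bond orders sum to 4 (valence 4) → 0 H
  atom 18: C, bond orders sum to 4 (valence 4) → 0 H
  atom 19: O, bond orders sum to 2 (valence 2) → 0 H
  atom 20: O, bond orders sum to 2 (valence 2) → 0 H
  atom 21: C, bond orders sum to 1 (valence 4) → 3 H
Totals → C:16, H:14, O:5.
In Hill order: C16H14O5.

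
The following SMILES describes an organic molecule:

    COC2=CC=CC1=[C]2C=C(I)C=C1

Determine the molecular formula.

Walk through each heavy atom and fill implicit hydrogens from standard valence (C 4, N 3, O 2, S 2, halogen 1):
  atom 1: C, bond orders sum to 1 (valence 4) → 3 H
  atom 2: O, bond orders sum to 2 (valence 2) → 0 H
  atom 3: C, bond orders sum to 4 (valence 4) → 0 H
  atom 4: C, bond orders sum to 3 (valence 4) → 1 H
  atom 5: C, bond orders sum to 3 (valence 4) → 1 H
  atom 6: C, bond orders sum to 3 (valence 4) → 1 H
  atom 7: C, bond orders sum to 4 (valence 4) → 0 H
  atom 8: C with explicit H count 0
  atom 9: C, bond orders sum to 3 (valence 4) → 1 H
  atom 10: C, bond orders sum to 4 (valence 4) → 0 H
  atom 11: I (halogen, monovalent) → 0 H
  atom 12: C, bond orders sum to 3 (valence 4) → 1 H
  atom 13: C, bond orders sum to 3 (valence 4) → 1 H
Totals → C:11, H:9, I:1, O:1.

C11H9IO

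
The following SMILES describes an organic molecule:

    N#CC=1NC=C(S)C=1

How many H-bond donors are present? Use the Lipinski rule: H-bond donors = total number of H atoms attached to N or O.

1

Donors: find every N or O and count the H atoms it carries.
  atom 1 (N): bond orders sum to 3 → 0 H
  atom 4 (N): bond orders sum to 2 → 1 H
Lipinski HBD = 1.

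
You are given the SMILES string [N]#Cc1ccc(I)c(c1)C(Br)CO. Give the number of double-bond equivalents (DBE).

6

Molecular formula: C9H7BrINO.
DoU = (2C + 2 + N − H − X) / 2, where X is the halogen count and O/S are ignored.
    = (2·9 + 2 + 1 − 7 − 2) / 2 = 12 / 2 = 6.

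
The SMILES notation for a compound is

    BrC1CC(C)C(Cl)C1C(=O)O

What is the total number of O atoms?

Scan the SMILES for O atoms (remember two-letter symbols like Cl and Br are single atoms).
Oxygen count: 2.

2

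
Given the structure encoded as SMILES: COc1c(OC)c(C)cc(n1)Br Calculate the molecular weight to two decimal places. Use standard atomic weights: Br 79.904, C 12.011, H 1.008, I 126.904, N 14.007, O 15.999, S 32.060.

First, the molecular formula is C8H10BrNO2 (counting implicit H from valence).
  Br: 1 × 79.904 = 79.904
  C: 8 × 12.011 = 96.088
  H: 10 × 1.008 = 10.080
  N: 1 × 14.007 = 14.007
  O: 2 × 15.999 = 31.998
Sum: 1×79.904 + 8×12.011 + 10×1.008 + 1×14.007 + 2×15.999 = 232.077 → 232.08 g/mol.

232.08 g/mol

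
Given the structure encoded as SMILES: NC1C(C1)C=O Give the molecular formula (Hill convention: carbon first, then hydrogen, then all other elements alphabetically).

Walk through each heavy atom and fill implicit hydrogens from standard valence (C 4, N 3, O 2, S 2, halogen 1):
  atom 1: N, bond orders sum to 1 (valence 3) → 2 H
  atom 2: C, bond orders sum to 3 (valence 4) → 1 H
  atom 3: C, bond orders sum to 3 (valence 4) → 1 H
  atom 4: C, bond orders sum to 2 (valence 4) → 2 H
  atom 5: C, bond orders sum to 3 (valence 4) → 1 H
  atom 6: O, bond orders sum to 2 (valence 2) → 0 H
Totals → C:4, H:7, N:1, O:1.
In Hill order: C4H7NO.

C4H7NO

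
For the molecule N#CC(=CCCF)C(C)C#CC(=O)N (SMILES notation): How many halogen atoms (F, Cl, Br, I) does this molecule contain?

Halogen atoms appear at heavy-atom position 7 (1×F).
Other groups present: 1 alkene, 1 alkyne, 1 amide, 1 nitrile.
Halogen count: 1.

1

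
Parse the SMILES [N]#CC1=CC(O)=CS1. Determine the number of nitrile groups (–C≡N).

The nitrile motif appears at heavy-atom position 2 in the SMILES.
Other groups present: 1 hydroxyl.
Nitrile count: 1.

1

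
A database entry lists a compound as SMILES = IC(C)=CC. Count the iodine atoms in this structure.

1

Scan the SMILES for I atoms (remember two-letter symbols like Cl and Br are single atoms).
Iodine count: 1.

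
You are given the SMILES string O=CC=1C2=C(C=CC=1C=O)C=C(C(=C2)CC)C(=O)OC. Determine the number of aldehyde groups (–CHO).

The aldehyde motif appears at heavy-atom positions 2, 9 in the SMILES.
Other groups present: 1 ester.
Aldehyde count: 2.

2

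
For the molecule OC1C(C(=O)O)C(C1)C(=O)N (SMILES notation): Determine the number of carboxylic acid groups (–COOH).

The carboxylic acid motif appears at heavy-atom position 4 in the SMILES.
Other groups present: 1 amide, 1 hydroxyl.
Carboxylic acid count: 1.

1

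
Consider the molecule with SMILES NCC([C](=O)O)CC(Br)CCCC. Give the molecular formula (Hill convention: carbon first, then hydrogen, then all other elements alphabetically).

Walk through each heavy atom and fill implicit hydrogens from standard valence (C 4, N 3, O 2, S 2, halogen 1):
  atom 1: N, bond orders sum to 1 (valence 3) → 2 H
  atom 2: C, bond orders sum to 2 (valence 4) → 2 H
  atom 3: C, bond orders sum to 3 (valence 4) → 1 H
  atom 4: C with explicit H count 0
  atom 5: O, bond orders sum to 2 (valence 2) → 0 H
  atom 6: O, bond orders sum to 1 (valence 2) → 1 H
  atom 7: C, bond orders sum to 2 (valence 4) → 2 H
  atom 8: C, bond orders sum to 3 (valence 4) → 1 H
  atom 9: Br (halogen, monovalent) → 0 H
  atom 10: C, bond orders sum to 2 (valence 4) → 2 H
  atom 11: C, bond orders sum to 2 (valence 4) → 2 H
  atom 12: C, bond orders sum to 2 (valence 4) → 2 H
  atom 13: C, bond orders sum to 1 (valence 4) → 3 H
Totals → C:9, H:18, Br:1, N:1, O:2.
In Hill order: C9H18BrNO2.

C9H18BrNO2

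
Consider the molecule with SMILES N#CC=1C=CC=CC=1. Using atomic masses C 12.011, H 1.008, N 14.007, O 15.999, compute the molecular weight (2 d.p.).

103.12 g/mol

First, the molecular formula is C7H5N (counting implicit H from valence).
  C: 7 × 12.011 = 84.077
  H: 5 × 1.008 = 5.040
  N: 1 × 14.007 = 14.007
Sum: 7×12.011 + 5×1.008 + 1×14.007 = 103.124 → 103.12 g/mol.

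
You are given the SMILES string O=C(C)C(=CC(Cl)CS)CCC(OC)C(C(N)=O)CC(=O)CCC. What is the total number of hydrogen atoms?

Walk through each heavy atom and fill implicit hydrogens from standard valence (C 4, N 3, O 2, S 2, halogen 1):
  atom 1: O, bond orders sum to 2 (valence 2) → 0 H
  atom 2: C, bond orders sum to 4 (valence 4) → 0 H
  atom 3: C, bond orders sum to 1 (valence 4) → 3 H
  atom 4: C, bond orders sum to 4 (valence 4) → 0 H
  atom 5: C, bond orders sum to 3 (valence 4) → 1 H
  atom 6: C, bond orders sum to 3 (valence 4) → 1 H
  atom 7: Cl (halogen, monovalent) → 0 H
  atom 8: C, bond orders sum to 2 (valence 4) → 2 H
  atom 9: S, bond orders sum to 1 (valence 2) → 1 H
  atom 10: C, bond orders sum to 2 (valence 4) → 2 H
  atom 11: C, bond orders sum to 2 (valence 4) → 2 H
  atom 12: C, bond orders sum to 3 (valence 4) → 1 H
  atom 13: O, bond orders sum to 2 (valence 2) → 0 H
  atom 14: C, bond orders sum to 1 (valence 4) → 3 H
  atom 15: C, bond orders sum to 3 (valence 4) → 1 H
  atom 16: C, bond orders sum to 4 (valence 4) → 0 H
  atom 17: N, bond orders sum to 1 (valence 3) → 2 H
  atom 18: O, bond orders sum to 2 (valence 2) → 0 H
  atom 19: C, bond orders sum to 2 (valence 4) → 2 H
  atom 20: C, bond orders sum to 4 (valence 4) → 0 H
  atom 21: O, bond orders sum to 2 (valence 2) → 0 H
  atom 22: C, bond orders sum to 2 (valence 4) → 2 H
  atom 23: C, bond orders sum to 2 (valence 4) → 2 H
  atom 24: C, bond orders sum to 1 (valence 4) → 3 H
Total hydrogens: 28.

28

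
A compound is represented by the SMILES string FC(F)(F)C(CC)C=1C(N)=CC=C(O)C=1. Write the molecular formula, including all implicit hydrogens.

Walk through each heavy atom and fill implicit hydrogens from standard valence (C 4, N 3, O 2, S 2, halogen 1):
  atom 1: F (halogen, monovalent) → 0 H
  atom 2: C, bond orders sum to 4 (valence 4) → 0 H
  atom 3: F (halogen, monovalent) → 0 H
  atom 4: F (halogen, monovalent) → 0 H
  atom 5: C, bond orders sum to 3 (valence 4) → 1 H
  atom 6: C, bond orders sum to 2 (valence 4) → 2 H
  atom 7: C, bond orders sum to 1 (valence 4) → 3 H
  atom 8: C, bond orders sum to 4 (valence 4) → 0 H
  atom 9: C, bond orders sum to 4 (valence 4) → 0 H
  atom 10: N, bond orders sum to 1 (valence 3) → 2 H
  atom 11: C, bond orders sum to 3 (valence 4) → 1 H
  atom 12: C, bond orders sum to 3 (valence 4) → 1 H
  atom 13: C, bond orders sum to 4 (valence 4) → 0 H
  atom 14: O, bond orders sum to 1 (valence 2) → 1 H
  atom 15: C, bond orders sum to 3 (valence 4) → 1 H
Totals → C:10, H:12, F:3, N:1, O:1.
In Hill order: C10H12F3NO.

C10H12F3NO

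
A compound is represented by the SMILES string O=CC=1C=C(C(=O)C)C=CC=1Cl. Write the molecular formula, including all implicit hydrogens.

Walk through each heavy atom and fill implicit hydrogens from standard valence (C 4, N 3, O 2, S 2, halogen 1):
  atom 1: O, bond orders sum to 2 (valence 2) → 0 H
  atom 2: C, bond orders sum to 3 (valence 4) → 1 H
  atom 3: C, bond orders sum to 4 (valence 4) → 0 H
  atom 4: C, bond orders sum to 3 (valence 4) → 1 H
  atom 5: C, bond orders sum to 4 (valence 4) → 0 H
  atom 6: C, bond orders sum to 4 (valence 4) → 0 H
  atom 7: O, bond orders sum to 2 (valence 2) → 0 H
  atom 8: C, bond orders sum to 1 (valence 4) → 3 H
  atom 9: C, bond orders sum to 3 (valence 4) → 1 H
  atom 10: C, bond orders sum to 3 (valence 4) → 1 H
  atom 11: C, bond orders sum to 4 (valence 4) → 0 H
  atom 12: Cl (halogen, monovalent) → 0 H
Totals → C:9, H:7, Cl:1, O:2.

C9H7ClO2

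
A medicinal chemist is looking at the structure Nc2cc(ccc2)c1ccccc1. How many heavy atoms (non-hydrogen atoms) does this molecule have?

Every atom symbol written in the SMILES (organic subset) is one heavy atom; implicit H are not written.
Heavy atoms by element → C:12, N:1.
Total: 13.

13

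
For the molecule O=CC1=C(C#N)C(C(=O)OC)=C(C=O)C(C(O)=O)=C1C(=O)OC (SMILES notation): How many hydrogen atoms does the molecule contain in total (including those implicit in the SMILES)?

9

Walk through each heavy atom and fill implicit hydrogens from standard valence (C 4, N 3, O 2, S 2, halogen 1):
  atom 1: O, bond orders sum to 2 (valence 2) → 0 H
  atom 2: C, bond orders sum to 3 (valence 4) → 1 H
  atom 3: C, bond orders sum to 4 (valence 4) → 0 H
  atom 4: C, bond orders sum to 4 (valence 4) → 0 H
  atom 5: C, bond orders sum to 4 (valence 4) → 0 H
  atom 6: N, bond orders sum to 3 (valence 3) → 0 H
  atom 7: C, bond orders sum to 4 (valence 4) → 0 H
  atom 8: C, bond orders sum to 4 (valence 4) → 0 H
  atom 9: O, bond orders sum to 2 (valence 2) → 0 H
  atom 10: O, bond orders sum to 2 (valence 2) → 0 H
  atom 11: C, bond orders sum to 1 (valence 4) → 3 H
  atom 12: C, bond orders sum to 4 (valence 4) → 0 H
  atom 13: C, bond orders sum to 3 (valence 4) → 1 H
  atom 14: O, bond orders sum to 2 (valence 2) → 0 H
  atom 15: C, bond orders sum to 4 (valence 4) → 0 H
  atom 16: C, bond orders sum to 4 (valence 4) → 0 H
  atom 17: O, bond orders sum to 1 (valence 2) → 1 H
  atom 18: O, bond orders sum to 2 (valence 2) → 0 H
  atom 19: C, bond orders sum to 4 (valence 4) → 0 H
  atom 20: C, bond orders sum to 4 (valence 4) → 0 H
  atom 21: O, bond orders sum to 2 (valence 2) → 0 H
  atom 22: O, bond orders sum to 2 (valence 2) → 0 H
  atom 23: C, bond orders sum to 1 (valence 4) → 3 H
Total hydrogens: 9.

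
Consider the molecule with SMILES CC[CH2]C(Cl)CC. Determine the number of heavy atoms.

7

Every atom symbol written in the SMILES (organic subset) is one heavy atom; implicit H are not written.
Heavy atoms by element → C:6, Cl:1.
Total: 7.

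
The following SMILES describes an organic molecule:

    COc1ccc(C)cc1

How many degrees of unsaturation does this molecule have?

4

Molecular formula: C8H10O.
DoU = (2C + 2 + N − H − X) / 2, where X is the halogen count and O/S are ignored.
    = (2·8 + 2 + 0 − 10 − 0) / 2 = 8 / 2 = 4.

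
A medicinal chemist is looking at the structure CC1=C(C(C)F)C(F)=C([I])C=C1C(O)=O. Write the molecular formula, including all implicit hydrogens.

C10H9F2IO2

Walk through each heavy atom and fill implicit hydrogens from standard valence (C 4, N 3, O 2, S 2, halogen 1):
  atom 1: C, bond orders sum to 1 (valence 4) → 3 H
  atom 2: C, bond orders sum to 4 (valence 4) → 0 H
  atom 3: C, bond orders sum to 4 (valence 4) → 0 H
  atom 4: C, bond orders sum to 3 (valence 4) → 1 H
  atom 5: C, bond orders sum to 1 (valence 4) → 3 H
  atom 6: F (halogen, monovalent) → 0 H
  atom 7: C, bond orders sum to 4 (valence 4) → 0 H
  atom 8: F (halogen, monovalent) → 0 H
  atom 9: C, bond orders sum to 4 (valence 4) → 0 H
  atom 10: I with explicit H count 0
  atom 11: C, bond orders sum to 3 (valence 4) → 1 H
  atom 12: C, bond orders sum to 4 (valence 4) → 0 H
  atom 13: C, bond orders sum to 4 (valence 4) → 0 H
  atom 14: O, bond orders sum to 1 (valence 2) → 1 H
  atom 15: O, bond orders sum to 2 (valence 2) → 0 H
Totals → C:10, H:9, F:2, I:1, O:2.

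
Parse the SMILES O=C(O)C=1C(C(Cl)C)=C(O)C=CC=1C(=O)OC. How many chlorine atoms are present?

Scan the SMILES for Cl atoms (remember two-letter symbols like Cl and Br are single atoms).
Chlorine count: 1.

1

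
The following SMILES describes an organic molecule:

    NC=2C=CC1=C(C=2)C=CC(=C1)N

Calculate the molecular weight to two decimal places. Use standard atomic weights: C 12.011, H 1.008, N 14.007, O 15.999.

158.20 g/mol

First, the molecular formula is C10H10N2 (counting implicit H from valence).
  C: 10 × 12.011 = 120.110
  H: 10 × 1.008 = 10.080
  N: 2 × 14.007 = 28.014
Sum: 10×12.011 + 10×1.008 + 2×14.007 = 158.204 → 158.20 g/mol.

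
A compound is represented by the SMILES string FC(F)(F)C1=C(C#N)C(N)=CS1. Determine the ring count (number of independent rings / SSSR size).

In SMILES, each pair of matching ring-closure digits denotes one ring-closing bond; the number of such bonds equals the number of independent rings.
Ring-closure bonds here: 1.

1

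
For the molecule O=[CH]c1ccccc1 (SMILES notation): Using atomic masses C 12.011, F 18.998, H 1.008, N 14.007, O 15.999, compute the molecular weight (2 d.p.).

First, the molecular formula is C7H6O (counting implicit H from valence).
  C: 7 × 12.011 = 84.077
  H: 6 × 1.008 = 6.048
  O: 1 × 15.999 = 15.999
Sum: 7×12.011 + 6×1.008 + 1×15.999 = 106.124 → 106.12 g/mol.

106.12 g/mol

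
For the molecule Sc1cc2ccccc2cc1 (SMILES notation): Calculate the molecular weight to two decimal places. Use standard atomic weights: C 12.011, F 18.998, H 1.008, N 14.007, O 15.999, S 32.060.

First, the molecular formula is C10H8S (counting implicit H from valence).
  C: 10 × 12.011 = 120.110
  H: 8 × 1.008 = 8.064
  S: 1 × 32.060 = 32.060
Sum: 10×12.011 + 8×1.008 + 1×32.060 = 160.234 → 160.23 g/mol.

160.23 g/mol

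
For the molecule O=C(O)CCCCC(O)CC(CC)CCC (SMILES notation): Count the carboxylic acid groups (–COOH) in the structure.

The carboxylic acid motif appears at heavy-atom position 2 in the SMILES.
Other groups present: 1 hydroxyl.
Carboxylic acid count: 1.

1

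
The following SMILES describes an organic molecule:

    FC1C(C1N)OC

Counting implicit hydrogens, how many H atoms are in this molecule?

Walk through each heavy atom and fill implicit hydrogens from standard valence (C 4, N 3, O 2, S 2, halogen 1):
  atom 1: F (halogen, monovalent) → 0 H
  atom 2: C, bond orders sum to 3 (valence 4) → 1 H
  atom 3: C, bond orders sum to 3 (valence 4) → 1 H
  atom 4: C, bond orders sum to 3 (valence 4) → 1 H
  atom 5: N, bond orders sum to 1 (valence 3) → 2 H
  atom 6: O, bond orders sum to 2 (valence 2) → 0 H
  atom 7: C, bond orders sum to 1 (valence 4) → 3 H
Total hydrogens: 8.

8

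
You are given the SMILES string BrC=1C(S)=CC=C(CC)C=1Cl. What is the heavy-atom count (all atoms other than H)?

Every atom symbol written in the SMILES (organic subset) is one heavy atom; implicit H are not written.
Heavy atoms by element → Br:1, C:8, Cl:1, S:1.
Total: 11.

11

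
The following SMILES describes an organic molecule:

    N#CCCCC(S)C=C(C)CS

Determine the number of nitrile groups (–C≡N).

The nitrile motif appears at heavy-atom position 2 in the SMILES.
Other groups present: 1 alkene, 2 thiol.
Nitrile count: 1.

1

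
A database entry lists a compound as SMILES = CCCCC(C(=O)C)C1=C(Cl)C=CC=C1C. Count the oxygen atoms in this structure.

Scan the SMILES for O atoms (remember two-letter symbols like Cl and Br are single atoms).
Oxygen count: 1.

1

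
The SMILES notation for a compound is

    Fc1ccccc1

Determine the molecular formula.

C6H5F

Walk through each heavy atom and fill implicit hydrogens from standard valence (C 4, N 3, O 2, S 2, halogen 1); for lowercase aromatic atoms, an aromatic c carries 1 H when it has two neighbours and 0 H with three, and aromatic n carries 0 H:
  atom 1: F (halogen, monovalent) → 0 H
  atom 2: aromatic c, 3 neighbours → 0 H
  atom 3: aromatic c, 2 neighbours → 1 H
  atom 4: aromatic c, 2 neighbours → 1 H
  atom 5: aromatic c, 2 neighbours → 1 H
  atom 6: aromatic c, 2 neighbours → 1 H
  atom 7: aromatic c, 2 neighbours → 1 H
Totals → C:6, H:5, F:1.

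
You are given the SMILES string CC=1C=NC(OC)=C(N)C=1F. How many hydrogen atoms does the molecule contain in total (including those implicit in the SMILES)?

9

Walk through each heavy atom and fill implicit hydrogens from standard valence (C 4, N 3, O 2, S 2, halogen 1):
  atom 1: C, bond orders sum to 1 (valence 4) → 3 H
  atom 2: C, bond orders sum to 4 (valence 4) → 0 H
  atom 3: C, bond orders sum to 3 (valence 4) → 1 H
  atom 4: N, bond orders sum to 3 (valence 3) → 0 H
  atom 5: C, bond orders sum to 4 (valence 4) → 0 H
  atom 6: O, bond orders sum to 2 (valence 2) → 0 H
  atom 7: C, bond orders sum to 1 (valence 4) → 3 H
  atom 8: C, bond orders sum to 4 (valence 4) → 0 H
  atom 9: N, bond orders sum to 1 (valence 3) → 2 H
  atom 10: C, bond orders sum to 4 (valence 4) → 0 H
  atom 11: F (halogen, monovalent) → 0 H
Total hydrogens: 9.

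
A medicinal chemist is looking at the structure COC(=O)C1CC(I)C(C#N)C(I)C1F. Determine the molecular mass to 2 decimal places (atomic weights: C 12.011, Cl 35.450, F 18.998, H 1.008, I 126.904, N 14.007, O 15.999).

436.99 g/mol

First, the molecular formula is C9H10FI2NO2 (counting implicit H from valence).
  C: 9 × 12.011 = 108.099
  F: 1 × 18.998 = 18.998
  H: 10 × 1.008 = 10.080
  I: 2 × 126.904 = 253.808
  N: 1 × 14.007 = 14.007
  O: 2 × 15.999 = 31.998
Sum: 9×12.011 + 1×18.998 + 10×1.008 + 2×126.904 + 1×14.007 + 2×15.999 = 436.990 → 436.99 g/mol.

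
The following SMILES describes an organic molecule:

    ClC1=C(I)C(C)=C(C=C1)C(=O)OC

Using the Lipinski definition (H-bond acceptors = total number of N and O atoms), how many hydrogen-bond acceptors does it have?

N atoms: 0; O atoms: 2.
Lipinski HBA = 0 + 2 = 2.

2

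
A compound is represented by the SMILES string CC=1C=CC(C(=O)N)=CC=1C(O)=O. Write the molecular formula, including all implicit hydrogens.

C9H9NO3

Walk through each heavy atom and fill implicit hydrogens from standard valence (C 4, N 3, O 2, S 2, halogen 1):
  atom 1: C, bond orders sum to 1 (valence 4) → 3 H
  atom 2: C, bond orders sum to 4 (valence 4) → 0 H
  atom 3: C, bond orders sum to 3 (valence 4) → 1 H
  atom 4: C, bond orders sum to 3 (valence 4) → 1 H
  atom 5: C, bond orders sum to 4 (valence 4) → 0 H
  atom 6: C, bond orders sum to 4 (valence 4) → 0 H
  atom 7: O, bond orders sum to 2 (valence 2) → 0 H
  atom 8: N, bond orders sum to 1 (valence 3) → 2 H
  atom 9: C, bond orders sum to 3 (valence 4) → 1 H
  atom 10: C, bond orders sum to 4 (valence 4) → 0 H
  atom 11: C, bond orders sum to 4 (valence 4) → 0 H
  atom 12: O, bond orders sum to 1 (valence 2) → 1 H
  atom 13: O, bond orders sum to 2 (valence 2) → 0 H
Totals → C:9, H:9, N:1, O:3.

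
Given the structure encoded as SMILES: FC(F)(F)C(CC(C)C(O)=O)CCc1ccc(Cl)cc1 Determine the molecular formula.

Walk through each heavy atom and fill implicit hydrogens from standard valence (C 4, N 3, O 2, S 2, halogen 1); for lowercase aromatic atoms, an aromatic c carries 1 H when it has two neighbours and 0 H with three, and aromatic n carries 0 H:
  atom 1: F (halogen, monovalent) → 0 H
  atom 2: C, bond orders sum to 4 (valence 4) → 0 H
  atom 3: F (halogen, monovalent) → 0 H
  atom 4: F (halogen, monovalent) → 0 H
  atom 5: C, bond orders sum to 3 (valence 4) → 1 H
  atom 6: C, bond orders sum to 2 (valence 4) → 2 H
  atom 7: C, bond orders sum to 3 (valence 4) → 1 H
  atom 8: C, bond orders sum to 1 (valence 4) → 3 H
  atom 9: C, bond orders sum to 4 (valence 4) → 0 H
  atom 10: O, bond orders sum to 1 (valence 2) → 1 H
  atom 11: O, bond orders sum to 2 (valence 2) → 0 H
  atom 12: C, bond orders sum to 2 (valence 4) → 2 H
  atom 13: C, bond orders sum to 2 (valence 4) → 2 H
  atom 14: aromatic c, 3 neighbours → 0 H
  atom 15: aromatic c, 2 neighbours → 1 H
  atom 16: aromatic c, 2 neighbours → 1 H
  atom 17: aromatic c, 3 neighbours → 0 H
  atom 18: Cl (halogen, monovalent) → 0 H
  atom 19: aromatic c, 2 neighbours → 1 H
  atom 20: aromatic c, 2 neighbours → 1 H
Totals → C:14, H:16, Cl:1, F:3, O:2.
In Hill order: C14H16ClF3O2.

C14H16ClF3O2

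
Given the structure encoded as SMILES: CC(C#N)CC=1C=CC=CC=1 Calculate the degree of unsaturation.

6

Molecular formula: C10H11N.
DoU = (2C + 2 + N − H − X) / 2, where X is the halogen count and O/S are ignored.
    = (2·10 + 2 + 1 − 11 − 0) / 2 = 12 / 2 = 6.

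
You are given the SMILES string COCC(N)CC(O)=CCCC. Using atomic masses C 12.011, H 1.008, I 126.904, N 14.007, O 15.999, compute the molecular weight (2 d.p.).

First, the molecular formula is C9H19NO2 (counting implicit H from valence).
  C: 9 × 12.011 = 108.099
  H: 19 × 1.008 = 19.152
  N: 1 × 14.007 = 14.007
  O: 2 × 15.999 = 31.998
Sum: 9×12.011 + 19×1.008 + 1×14.007 + 2×15.999 = 173.256 → 173.26 g/mol.

173.26 g/mol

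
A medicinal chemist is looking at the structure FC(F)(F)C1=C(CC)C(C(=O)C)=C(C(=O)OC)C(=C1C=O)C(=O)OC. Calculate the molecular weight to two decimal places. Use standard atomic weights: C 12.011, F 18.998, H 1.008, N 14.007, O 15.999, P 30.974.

First, the molecular formula is C16H15F3O6 (counting implicit H from valence).
  C: 16 × 12.011 = 192.176
  F: 3 × 18.998 = 56.994
  H: 15 × 1.008 = 15.120
  O: 6 × 15.999 = 95.994
Sum: 16×12.011 + 3×18.998 + 15×1.008 + 6×15.999 = 360.284 → 360.28 g/mol.

360.28 g/mol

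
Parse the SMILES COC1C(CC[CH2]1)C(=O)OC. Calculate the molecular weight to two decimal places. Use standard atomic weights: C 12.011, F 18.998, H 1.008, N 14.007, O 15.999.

158.20 g/mol

First, the molecular formula is C8H14O3 (counting implicit H from valence).
  C: 8 × 12.011 = 96.088
  H: 14 × 1.008 = 14.112
  O: 3 × 15.999 = 47.997
Sum: 8×12.011 + 14×1.008 + 3×15.999 = 158.197 → 158.20 g/mol.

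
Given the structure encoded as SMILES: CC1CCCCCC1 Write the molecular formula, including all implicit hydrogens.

C8H16

Walk through each heavy atom and fill implicit hydrogens from standard valence (C 4, N 3, O 2, S 2, halogen 1):
  atom 1: C, bond orders sum to 1 (valence 4) → 3 H
  atom 2: C, bond orders sum to 3 (valence 4) → 1 H
  atom 3: C, bond orders sum to 2 (valence 4) → 2 H
  atom 4: C, bond orders sum to 2 (valence 4) → 2 H
  atom 5: C, bond orders sum to 2 (valence 4) → 2 H
  atom 6: C, bond orders sum to 2 (valence 4) → 2 H
  atom 7: C, bond orders sum to 2 (valence 4) → 2 H
  atom 8: C, bond orders sum to 2 (valence 4) → 2 H
Totals → C:8, H:16.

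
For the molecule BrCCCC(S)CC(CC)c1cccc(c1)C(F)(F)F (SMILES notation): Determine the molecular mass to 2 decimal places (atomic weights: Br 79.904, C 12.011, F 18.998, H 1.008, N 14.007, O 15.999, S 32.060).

369.28 g/mol

First, the molecular formula is C15H20BrF3S (counting implicit H from valence).
  Br: 1 × 79.904 = 79.904
  C: 15 × 12.011 = 180.165
  F: 3 × 18.998 = 56.994
  H: 20 × 1.008 = 20.160
  S: 1 × 32.060 = 32.060
Sum: 1×79.904 + 15×12.011 + 3×18.998 + 20×1.008 + 1×32.060 = 369.283 → 369.28 g/mol.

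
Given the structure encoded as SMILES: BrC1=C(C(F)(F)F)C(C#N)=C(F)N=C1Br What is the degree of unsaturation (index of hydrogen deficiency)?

6

Degree of unsaturation = (number of rings) + (number of π bonds).
Ring closures in the SMILES: 1.
π bonds: 3 double bonds (each 1 DoU), 1 triple bond (each 2 DoU) → 5 DoU from unsaturation.
Total DoU = 1 + 5 = 6.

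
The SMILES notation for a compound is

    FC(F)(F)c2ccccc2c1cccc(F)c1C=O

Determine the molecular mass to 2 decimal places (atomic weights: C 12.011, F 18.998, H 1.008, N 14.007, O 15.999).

268.21 g/mol

First, the molecular formula is C14H8F4O (counting implicit H from valence).
  C: 14 × 12.011 = 168.154
  F: 4 × 18.998 = 75.992
  H: 8 × 1.008 = 8.064
  O: 1 × 15.999 = 15.999
Sum: 14×12.011 + 4×18.998 + 8×1.008 + 1×15.999 = 268.209 → 268.21 g/mol.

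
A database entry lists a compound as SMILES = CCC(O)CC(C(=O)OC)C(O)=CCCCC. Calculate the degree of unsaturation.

Molecular formula: C13H24O4.
DoU = (2C + 2 + N − H − X) / 2, where X is the halogen count and O/S are ignored.
    = (2·13 + 2 + 0 − 24 − 0) / 2 = 4 / 2 = 2.

2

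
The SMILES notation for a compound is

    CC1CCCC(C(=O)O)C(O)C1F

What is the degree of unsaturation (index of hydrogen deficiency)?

Degree of unsaturation = (number of rings) + (number of π bonds).
Ring closures in the SMILES: 1.
π bonds: 1 double bond (each 1 DoU) → 1 DoU from unsaturation.
Total DoU = 1 + 1 = 2.

2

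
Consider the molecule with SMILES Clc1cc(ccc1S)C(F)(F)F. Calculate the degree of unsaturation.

Molecular formula: C7H4ClF3S.
DoU = (2C + 2 + N − H − X) / 2, where X is the halogen count and O/S are ignored.
    = (2·7 + 2 + 0 − 4 − 4) / 2 = 8 / 2 = 4.

4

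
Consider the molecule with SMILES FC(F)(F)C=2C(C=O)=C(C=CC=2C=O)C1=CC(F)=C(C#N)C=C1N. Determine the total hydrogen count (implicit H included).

8

Walk through each heavy atom and fill implicit hydrogens from standard valence (C 4, N 3, O 2, S 2, halogen 1):
  atom 1: F (halogen, monovalent) → 0 H
  atom 2: C, bond orders sum to 4 (valence 4) → 0 H
  atom 3: F (halogen, monovalent) → 0 H
  atom 4: F (halogen, monovalent) → 0 H
  atom 5: C, bond orders sum to 4 (valence 4) → 0 H
  atom 6: C, bond orders sum to 4 (valence 4) → 0 H
  atom 7: C, bond orders sum to 3 (valence 4) → 1 H
  atom 8: O, bond orders sum to 2 (valence 2) → 0 H
  atom 9: C, bond orders sum to 4 (valence 4) → 0 H
  atom 10: C, bond orders sum to 3 (valence 4) → 1 H
  atom 11: C, bond orders sum to 3 (valence 4) → 1 H
  atom 12: C, bond orders sum to 4 (valence 4) → 0 H
  atom 13: C, bond orders sum to 3 (valence 4) → 1 H
  atom 14: O, bond orders sum to 2 (valence 2) → 0 H
  atom 15: C, bond orders sum to 4 (valence 4) → 0 H
  atom 16: C, bond orders sum to 3 (valence 4) → 1 H
  atom 17: C, bond orders sum to 4 (valence 4) → 0 H
  atom 18: F (halogen, monovalent) → 0 H
  atom 19: C, bond orders sum to 4 (valence 4) → 0 H
  atom 20: C, bond orders sum to 4 (valence 4) → 0 H
  atom 21: N, bond orders sum to 3 (valence 3) → 0 H
  atom 22: C, bond orders sum to 3 (valence 4) → 1 H
  atom 23: C, bond orders sum to 4 (valence 4) → 0 H
  atom 24: N, bond orders sum to 1 (valence 3) → 2 H
Total hydrogens: 8.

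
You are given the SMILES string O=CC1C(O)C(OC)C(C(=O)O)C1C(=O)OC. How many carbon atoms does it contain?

10

Count every carbon token in the SMILES (each C, including those in ring-closure positions and inside branches).
Carbon count: 10.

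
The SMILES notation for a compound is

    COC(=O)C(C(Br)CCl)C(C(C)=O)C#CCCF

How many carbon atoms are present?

Count every carbon token in the SMILES (each C, including those in ring-closure positions and inside branches).
Carbon count: 12.

12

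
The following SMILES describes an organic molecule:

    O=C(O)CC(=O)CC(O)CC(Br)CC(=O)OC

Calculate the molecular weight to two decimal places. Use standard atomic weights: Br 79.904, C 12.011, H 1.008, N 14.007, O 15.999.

311.13 g/mol

First, the molecular formula is C10H15BrO6 (counting implicit H from valence).
  Br: 1 × 79.904 = 79.904
  C: 10 × 12.011 = 120.110
  H: 15 × 1.008 = 15.120
  O: 6 × 15.999 = 95.994
Sum: 1×79.904 + 10×12.011 + 15×1.008 + 6×15.999 = 311.128 → 311.13 g/mol.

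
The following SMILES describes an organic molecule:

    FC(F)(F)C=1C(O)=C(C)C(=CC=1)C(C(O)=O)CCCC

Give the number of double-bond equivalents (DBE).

Molecular formula: C14H17F3O3.
DoU = (2C + 2 + N − H − X) / 2, where X is the halogen count and O/S are ignored.
    = (2·14 + 2 + 0 − 17 − 3) / 2 = 10 / 2 = 5.

5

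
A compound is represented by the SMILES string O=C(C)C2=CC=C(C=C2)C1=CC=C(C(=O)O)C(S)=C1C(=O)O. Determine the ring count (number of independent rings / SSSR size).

2

In SMILES, each pair of matching ring-closure digits denotes one ring-closing bond; the number of such bonds equals the number of independent rings.
Ring-closure bonds here: 2.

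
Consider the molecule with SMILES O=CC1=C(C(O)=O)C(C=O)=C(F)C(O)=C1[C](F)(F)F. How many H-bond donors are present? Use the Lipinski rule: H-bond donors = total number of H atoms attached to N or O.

Donors: find every N or O and count the H atoms it carries.
  atom 1 (O): bond orders sum to 2 → 0 H
  atom 6 (O): bond orders sum to 1 → 1 H
  atom 7 (O): bond orders sum to 2 → 0 H
  atom 10 (O): bond orders sum to 2 → 0 H
  atom 14 (O): bond orders sum to 1 → 1 H
Lipinski HBD = 2.

2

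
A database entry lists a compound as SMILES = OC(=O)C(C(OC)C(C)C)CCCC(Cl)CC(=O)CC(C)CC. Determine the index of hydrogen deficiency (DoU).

Molecular formula: C18H33ClO4.
DoU = (2C + 2 + N − H − X) / 2, where X is the halogen count and O/S are ignored.
    = (2·18 + 2 + 0 − 33 − 1) / 2 = 4 / 2 = 2.

2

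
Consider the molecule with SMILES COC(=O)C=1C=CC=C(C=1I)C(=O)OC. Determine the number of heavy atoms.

Every atom symbol written in the SMILES (organic subset) is one heavy atom; implicit H are not written.
Heavy atoms by element → C:10, I:1, O:4.
Total: 15.

15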